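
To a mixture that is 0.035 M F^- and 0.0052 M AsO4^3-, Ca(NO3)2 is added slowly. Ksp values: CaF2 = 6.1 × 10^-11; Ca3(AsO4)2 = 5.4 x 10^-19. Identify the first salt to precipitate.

Each salt begins to precipitate when Q = Ksp, i.e. when [Ca^2+] reaches its threshold.
For CaF2: 6.1 × 10^-11 = (0.035)^2 × [Ca^2+]  ⇒  [Ca^2+] = 5.0 x 10^-8 M.
For Ca3(AsO4)2: 5.4 x 10^-19 = (0.0052)^2 × [Ca^2+]^3  ⇒  [Ca^2+] = 2.7 × 10^-5 M.
The salt with the lower threshold [Ca^2+] precipitates first: CaF2.

CaF2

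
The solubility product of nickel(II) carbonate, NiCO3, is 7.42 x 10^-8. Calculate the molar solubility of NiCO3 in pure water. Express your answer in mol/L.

s = 2.72 × 10^-4 M

NiCO3(s) ⇌ Ni^2+(aq) + CO3^2-(aq)
Ksp = [Ni^2+][CO3^2-]
With molar solubility s: [Ni^2+] = s, [CO3^2-] = s.
Ksp = s^2
s = √(7.42 x 10^-8) = 2.72 x 10^-4 M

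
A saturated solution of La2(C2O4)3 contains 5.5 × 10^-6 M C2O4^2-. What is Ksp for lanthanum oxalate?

2.2 × 10^-27

La2(C2O4)3(s) <=> 2 La^3+(aq) + 3 C2O4^2-(aq)
Stoichiometry gives [La^3+] = (2/3)[C2O4^2-] = 3.67 × 10^-6 M.
Ksp = [La^3+]^2[C2O4^2-]^3
Ksp = (3.67 × 10^-6)^2 × (5.5 x 10^-6)^3 = 2.2 x 10^-27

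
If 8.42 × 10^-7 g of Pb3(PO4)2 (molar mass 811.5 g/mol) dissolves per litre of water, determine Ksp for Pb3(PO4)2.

Molar solubility s = (8.42 × 10^-7 g/L) / (811.5 g/mol) = 1.038 × 10^-9 M.
Pb3(PO4)2(s) ⇌ 3 Pb^2+ + 2 PO4^3-
Let s = molar solubility. Then [Pb^2+] = 3s and [PO4^3-] = 2s.
Ksp = [Pb^2+]^3[PO4^3-]^2
Ksp = (3s)^3(2s)^2 = 108s^5
Ksp = 108 × (1.038 × 10^-9)^5 = 1.30 x 10^-43

Ksp = 1.30 × 10^-43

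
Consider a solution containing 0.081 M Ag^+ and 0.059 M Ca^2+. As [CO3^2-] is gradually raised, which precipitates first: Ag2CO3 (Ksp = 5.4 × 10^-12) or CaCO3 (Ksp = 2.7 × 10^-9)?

Precipitation of each salt starts when its ion product equals its Ksp.
For Ag2CO3: 5.4 × 10^-12 = (0.081)^2 × [CO3^2-]  ⇒  [CO3^2-] = 8.2 × 10^-10 M.
For CaCO3: 2.7 × 10^-9 = 0.059 × [CO3^2-]  ⇒  [CO3^2-] = 4.6 × 10^-8 M.
The salt with the lower threshold [CO3^2-] precipitates first: Ag2CO3.

Ag2CO3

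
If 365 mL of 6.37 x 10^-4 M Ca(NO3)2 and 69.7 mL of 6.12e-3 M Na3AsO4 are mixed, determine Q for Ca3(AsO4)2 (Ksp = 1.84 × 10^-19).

Q = 1.47 × 10^-16

Total volume = 365 + 69.7 = 434.7 mL.
[Ca^2+] = 6.37 x 10^-4 × (365/434.7) = 5.349 x 10^-4 M
[AsO4^3-] = 6.12 × 10^-3 × (69.7/434.7) = 9.813 × 10^-4 M
Ca3(AsO4)2(s) <=> 3 Ca^2+(aq) + 2 AsO4^3-(aq), so Q = [Ca^2+]^3[AsO4^3-]^2
Q = (5.349 x 10^-4)^3(9.813 × 10^-4)^2 = 1.47 x 10^-16
Q > Ksp, so Ca3(AsO4)2 will precipitate.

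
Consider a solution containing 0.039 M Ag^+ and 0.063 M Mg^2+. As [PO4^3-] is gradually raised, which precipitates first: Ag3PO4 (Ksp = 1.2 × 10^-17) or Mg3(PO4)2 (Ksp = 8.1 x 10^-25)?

Ag3PO4

Each salt begins to precipitate when Q = Ksp, i.e. when [PO4^3-] reaches its threshold.
For Ag3PO4: 1.2 × 10^-17 = (0.039)^3 × [PO4^3-]  ⇒  [PO4^3-] = 2.0 x 10^-13 M.
For Mg3(PO4)2: 8.1 x 10^-25 = (0.063)^3 × [PO4^3-]^2  ⇒  [PO4^3-] = 5.7 x 10^-11 M.
The salt with the lower threshold [PO4^3-] precipitates first: Ag3PO4.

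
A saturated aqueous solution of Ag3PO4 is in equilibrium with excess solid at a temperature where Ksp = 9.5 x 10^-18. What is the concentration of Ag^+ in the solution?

Ag3PO4(s) ⇌ 3 Ag^+ + PO4^3-
Ksp = [Ag^+]^3[PO4^3-]
For each mole of Ag3PO4 that dissolves: [Ag^+] = 3s, [PO4^3-] = s.
Ksp = (3s)^3s = 27s^4
Solving, s = (9.5 x 10^-18/27)^(1/4) = 2.44 × 10^-5 M
[Ag^+] = 3s = 7.3 × 10^-5 M

[Ag^+] = 7.3 x 10^-5 M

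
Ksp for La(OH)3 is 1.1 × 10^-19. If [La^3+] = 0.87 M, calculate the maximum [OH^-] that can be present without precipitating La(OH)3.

La(OH)3(s) <=> La^3+ + 3 OH^-
Ksp = [La^3+][OH^-]^3
Precipitation begins when Q = Ksp. With [La^3+] = 0.87 M:
1.1 × 10^-19 = (0.87) × [OH^-]^3
[OH^-] = (1.1 × 10^-19 / 8.7 x 10^-1)^(1/3) = 5.0 × 10^-7 M

5.0 x 10^-7 M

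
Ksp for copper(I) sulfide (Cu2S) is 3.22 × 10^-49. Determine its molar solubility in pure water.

Cu2S(s) ⇌ 2 Cu^+ + S^2-
Ksp = [Cu^+]^2[S^2-]
With molar solubility s: [Cu^+] = 2s, [S^2-] = s.
Ksp = (2s)^2s = 4s^3
Solving, s = (3.22 × 10^-49/4)^(1/3) = 4.32 × 10^-17 M

4.32 x 10^-17 M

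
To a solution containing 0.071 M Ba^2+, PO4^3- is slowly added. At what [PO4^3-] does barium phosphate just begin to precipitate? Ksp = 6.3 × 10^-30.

1.3 × 10^-13 M

Ba3(PO4)2(s) ⇌ 3 Ba^2+ + 2 PO4^3-
Ksp = [Ba^2+]^3[PO4^3-]^2
Precipitation begins when Q = Ksp. With [Ba^2+] = 0.071 M:
6.3 × 10^-30 = (0.071)^3 × [PO4^3-]^2
[PO4^3-] = (6.3 × 10^-30 / 3.58 × 10^-4)^(1/2) = 1.3 × 10^-13 M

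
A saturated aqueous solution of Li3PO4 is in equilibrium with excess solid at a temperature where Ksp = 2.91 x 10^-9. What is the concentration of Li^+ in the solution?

[Li^+] ≈ 9.67 × 10^-3 M

Li3PO4(s) <=> 3 Li^+(aq) + PO4^3-(aq)
Ksp = [Li^+]^3[PO4^3-]
Let s = molar solubility. Then [Li^+] = 3s and [PO4^3-] = s.
Substituting: Ksp = (3s)^3s = 27s^4
s = (2.91 x 10^-9 / 27)^(1/4) = 3.222 x 10^-3 M
[Li^+] = 3s = 9.67 x 10^-3 M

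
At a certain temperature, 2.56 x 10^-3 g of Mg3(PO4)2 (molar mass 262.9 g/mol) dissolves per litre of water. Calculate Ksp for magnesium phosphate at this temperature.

Molar solubility s = (2.56 × 10^-3 g/L) / (262.9 g/mol) = 9.738 × 10^-6 M.
Mg3(PO4)2(s) ⇌ 3 Mg^2+(aq) + 2 PO4^3-(aq)
For each mole of Mg3(PO4)2 that dissolves: [Mg^2+] = 3s, [PO4^3-] = 2s.
Ksp = [Mg^2+]^3[PO4^3-]^2
Substituting: Ksp = (3s)^3(2s)^2 = 108s^5
Ksp = 108 × (9.738 × 10^-6)^5 = 9.46 × 10^-24

Ksp ≈ 9.46 × 10^-24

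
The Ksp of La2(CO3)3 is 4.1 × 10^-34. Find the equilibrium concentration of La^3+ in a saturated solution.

1.6 x 10^-7 M

La2(CO3)3(s) ⇌ 2 La^3+(aq) + 3 CO3^2-(aq)
Ksp = [La^3+]^2[CO3^2-]^3
For each mole of La2(CO3)3 that dissolves: [La^3+] = 2s, [CO3^2-] = 3s.
Ksp = (2s)^2(3s)^3 = 108s^5
s^5 = 4.1 × 10^-34 / 108, so s = 8.24 x 10^-8 M
[La^3+] = 2s = 1.6 x 10^-7 M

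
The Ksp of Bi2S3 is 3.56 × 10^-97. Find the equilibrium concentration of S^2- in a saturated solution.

Bi2S3(s) <=> 2 Bi^3+ + 3 S^2-
Ksp = [Bi^3+]^2[S^2-]^3
If s mol/L of Bi2S3 dissolves, [Bi^3+] = 2s and [S^2-] = 3s.
Substituting: Ksp = (2s)^2(3s)^3 = 108s^5
Solving, s = (3.56 × 10^-97/108)^(1/5) = 2.012 x 10^-20 M
[S^2-] = 3s = 6.04 x 10^-20 M

6.04 × 10^-20 M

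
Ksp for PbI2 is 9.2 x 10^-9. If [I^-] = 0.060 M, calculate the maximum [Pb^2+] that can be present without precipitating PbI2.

PbI2(s) ⇌ Pb^2+(aq) + 2 I^-(aq)
Ksp = [Pb^2+][I^-]^2
Precipitation begins when Q = Ksp. With [I^-] = 0.060 M:
9.2 x 10^-9 = (0.060)^2 × [Pb^2+]
[Pb^2+] = (9.2 x 10^-9 / 3.60 × 10^-3) = 2.6 x 10^-6 M

[Pb^2+] ≈ 2.6e-6 M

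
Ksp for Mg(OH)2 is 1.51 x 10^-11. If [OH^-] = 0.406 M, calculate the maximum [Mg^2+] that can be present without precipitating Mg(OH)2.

9.16 × 10^-11 M

Mg(OH)2(s) <=> Mg^2+(aq) + 2 OH^-(aq)
Ksp = [Mg^2+][OH^-]^2
Precipitation begins when Q = Ksp. With [OH^-] = 0.406 M:
1.51 x 10^-11 = (0.406)^2 × [Mg^2+]
[Mg^2+] = (1.51 x 10^-11 / 1.648 × 10^-1) = 9.16 × 10^-11 M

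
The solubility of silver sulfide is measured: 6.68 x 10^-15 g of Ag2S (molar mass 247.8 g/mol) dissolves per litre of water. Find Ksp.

Molar solubility s = (6.68 × 10^-15 g/L) / (247.8 g/mol) = 2.696 × 10^-17 M.
Ag2S(s) ⇌ 2 Ag^+ + S^2-
If s mol/L of Ag2S dissolves, [Ag^+] = 2s and [S^2-] = s.
Ksp = [Ag^+]^2[S^2-]
Substituting: Ksp = (2s)^2s = 4s^3
Ksp = 4 × (2.696 × 10^-17)^3 = 7.84 × 10^-50

Ksp = 7.84 x 10^-50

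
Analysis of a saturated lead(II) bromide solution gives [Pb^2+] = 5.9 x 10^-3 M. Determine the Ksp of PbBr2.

PbBr2(s) ⇌ Pb^2+(aq) + 2 Br^-(aq)
Stoichiometry gives [Br^-] = (2/1)[Pb^2+] = 1.18 × 10^-2 M.
Ksp = [Pb^2+][Br^-]^2
Ksp = 5.9 × 10^-3 × (1.18 x 10^-2)^2 = 8.2 × 10^-7

Ksp = 8.2 × 10^-7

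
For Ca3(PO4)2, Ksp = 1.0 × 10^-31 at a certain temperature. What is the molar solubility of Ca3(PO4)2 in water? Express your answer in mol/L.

Ca3(PO4)2(s) ⇌ 3 Ca^2+(aq) + 2 PO4^3-(aq)
Ksp = [Ca^2+]^3[PO4^3-]^2
With molar solubility s: [Ca^2+] = 3s, [PO4^3-] = 2s.
Ksp = (3s)^3(2s)^2 = 108s^5
Solving, s = (1.0 × 10^-31/108)^(1/5) = 2.5 × 10^-7 M

s = 2.5 x 10^-7 M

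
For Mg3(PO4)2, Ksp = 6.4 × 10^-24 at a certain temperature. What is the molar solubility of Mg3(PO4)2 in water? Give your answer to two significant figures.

s ≈ 9.0 × 10^-6 M

Mg3(PO4)2(s) ⇌ 3 Mg^2+ + 2 PO4^3-
Ksp = [Mg^2+]^3[PO4^3-]^2
With molar solubility s: [Mg^2+] = 3s, [PO4^3-] = 2s.
Ksp = (3s)^3(2s)^2 = 108s^5
s = (6.4 × 10^-24 / 108)^(1/5) = 9.0 × 10^-6 M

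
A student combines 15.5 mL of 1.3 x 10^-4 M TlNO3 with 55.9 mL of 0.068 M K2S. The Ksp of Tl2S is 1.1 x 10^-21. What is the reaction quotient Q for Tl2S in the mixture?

Q ≈ 4.2 x 10^-11

Total volume = 15.5 + 55.9 = 71.4 mL.
[Tl^+] = 1.3 × 10^-4 × (15.5/71.4) = 2.82 x 10^-5 M
[S^2-] = 6.8 × 10^-2 × (55.9/71.4) = 5.32 x 10^-2 M
Tl2S(s) ⇌ 2 Tl^+ + S^2-, so Q = [Tl^+]^2[S^2-]
Q = (2.82 × 10^-5)^2(5.32 × 10^-2) = 4.2 × 10^-11
Q > Ksp, so Tl2S will precipitate.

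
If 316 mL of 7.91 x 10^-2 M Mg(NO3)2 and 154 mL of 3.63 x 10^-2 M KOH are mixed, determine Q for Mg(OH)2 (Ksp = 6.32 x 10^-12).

Q ≈ 7.52 × 10^-6

Total volume = 316 + 154 = 470 mL.
[Mg^2+] = 7.91 × 10^-2 × (316/470) = 5.318 x 10^-2 M
[OH^-] = 3.63 × 10^-2 × (154/470) = 1.189 × 10^-2 M
Mg(OH)2(s) ⇌ Mg^2+ + 2 OH^-, so Q = [Mg^2+][OH^-]^2
Q = (5.318 x 10^-2)(1.189 × 10^-2)^2 = 7.52 x 10^-6
Q > Ksp, so Mg(OH)2 will precipitate.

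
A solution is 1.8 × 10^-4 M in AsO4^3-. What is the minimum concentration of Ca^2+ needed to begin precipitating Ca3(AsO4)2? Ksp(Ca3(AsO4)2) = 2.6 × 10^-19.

Ca3(AsO4)2(s) <=> 3 Ca^2+(aq) + 2 AsO4^3-(aq)
Ksp = [Ca^2+]^3[AsO4^3-]^2
Precipitation begins when Q = Ksp. With [AsO4^3-] = 1.8 × 10^-4 M:
2.6 × 10^-19 = (1.8 × 10^-4)^2 × [Ca^2+]^3
[Ca^2+] = (2.6 × 10^-19 / 3.24 × 10^-8)^(1/3) = 2.0 × 10^-4 M

2.0 × 10^-4 M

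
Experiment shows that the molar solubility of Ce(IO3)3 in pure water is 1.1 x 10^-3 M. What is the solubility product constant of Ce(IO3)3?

Ce(IO3)3(s) ⇌ Ce^3+(aq) + 3 IO3^-(aq)
Let s = molar solubility. Then [Ce^3+] = s and [IO3^-] = 3s.
Ksp = [Ce^3+][IO3^-]^3
Ksp = s(3s)^3 = 27s^4
With s = 1.1 × 10^-3: Ksp = 4.0 x 10^-11

4.0e-11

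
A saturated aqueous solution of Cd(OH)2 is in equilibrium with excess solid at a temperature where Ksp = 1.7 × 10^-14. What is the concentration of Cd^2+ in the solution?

Cd(OH)2(s) ⇌ Cd^2+ + 2 OH^-
Ksp = [Cd^2+][OH^-]^2
Let s = molar solubility. Then [Cd^2+] = s and [OH^-] = 2s.
Ksp = s(2s)^2 = 4s^3
s = (1.7 × 10^-14 / 4)^(1/3) = 1.62 x 10^-5 M
[Cd^2+] = s = 1.6 x 10^-5 M

[Cd^2+] ≈ 1.6 x 10^-5 M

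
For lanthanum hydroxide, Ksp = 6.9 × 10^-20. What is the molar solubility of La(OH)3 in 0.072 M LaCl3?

s = 3.3e-7 M

La(OH)3(s) ⇌ La^3+(aq) + 3 OH^-(aq)
Ksp = [La^3+][OH^-]^3
If s mol/L dissolves here, [La^3+] = 0.072 + s ≈ 0.072, [OH^-] = 3s (common-ion effect: La^3+ is already 0.072 M).
Ksp ≈ 0.072 × (3s)^3
s = 3.3 × 10^-7 M
Check: s = 3.3 × 10^-7 ≪ 0.072, so the approximation is valid.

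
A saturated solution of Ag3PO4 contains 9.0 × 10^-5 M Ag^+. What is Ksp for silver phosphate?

Ksp = 2.2e-17

Ag3PO4(s) ⇌ 3 Ag^+ + PO4^3-
Stoichiometry gives [PO4^3-] = (1/3)[Ag^+] = 3.00 x 10^-5 M.
Ksp = [Ag^+]^3[PO4^3-]
Ksp = (9.0 × 10^-5)^3 × 3.00 x 10^-5 = 2.2 x 10^-17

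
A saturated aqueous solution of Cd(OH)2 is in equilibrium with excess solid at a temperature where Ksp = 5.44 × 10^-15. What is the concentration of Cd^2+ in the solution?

Cd(OH)2(s) ⇌ Cd^2+ + 2 OH^-
Ksp = [Cd^2+][OH^-]^2
If s mol/L of Cd(OH)2 dissolves, [Cd^2+] = s and [OH^-] = 2s.
So Ksp = s × (2s)^2 = 4s^3
s^3 = 5.44 × 10^-15 / 4, so s = 1.108 x 10^-5 M
[Cd^2+] = s = 1.11 × 10^-5 M

[Cd^2+] ≈ 1.11 x 10^-5 M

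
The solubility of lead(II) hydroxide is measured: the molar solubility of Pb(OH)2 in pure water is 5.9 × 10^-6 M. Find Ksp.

Ksp ≈ 8.2e-16

Pb(OH)2(s) <=> Pb^2+(aq) + 2 OH^-(aq)
Let s = molar solubility. Then [Pb^2+] = s and [OH^-] = 2s.
Ksp = [Pb^2+][OH^-]^2
So Ksp = s × (2s)^2 = 4s^3
With s = 5.9 × 10^-6: Ksp = 8.2 × 10^-16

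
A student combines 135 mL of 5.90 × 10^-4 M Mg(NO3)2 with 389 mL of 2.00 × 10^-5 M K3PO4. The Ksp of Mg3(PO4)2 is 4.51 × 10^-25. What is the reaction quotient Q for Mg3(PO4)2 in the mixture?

Total volume = 135 + 389 = 524 mL.
[Mg^2+] = 5.90 x 10^-4 × (135/524) = 1.520 × 10^-4 M
[PO4^3-] = 2.00 × 10^-5 × (389/524) = 1.485 × 10^-5 M
Mg3(PO4)2(s) <=> 3 Mg^2+(aq) + 2 PO4^3-(aq), so Q = [Mg^2+]^3[PO4^3-]^2
Q = (1.520 x 10^-4)^3(1.485 × 10^-5)^2 = 7.74 × 10^-22
Q > Ksp, so Mg3(PO4)2 will precipitate.

7.74 × 10^-22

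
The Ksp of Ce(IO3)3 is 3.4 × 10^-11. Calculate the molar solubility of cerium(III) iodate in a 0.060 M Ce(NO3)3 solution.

s = 2.8 x 10^-4 M

Ce(IO3)3(s) ⇌ Ce^3+ + 3 IO3^-
Ksp = [Ce^3+][IO3^-]^3
If s mol/L dissolves here, [Ce^3+] = 0.060 + s ≈ 0.060, [IO3^-] = 3s (since Ce^3+ from Ce(NO3)3 dominates).
Ksp ≈ 0.060 × (3s)^3
s = 2.8 × 10^-4 M
Check: s = 2.8 x 10^-4 ≪ 0.060, so the approximation is valid.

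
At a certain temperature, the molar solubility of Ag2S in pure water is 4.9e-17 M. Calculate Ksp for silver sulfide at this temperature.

4.7e-49

Ag2S(s) <=> 2 Ag^+(aq) + S^2-(aq)
For each mole of Ag2S that dissolves: [Ag^+] = 2s, [S^2-] = s.
Ksp = [Ag^+]^2[S^2-]
So Ksp = (2s)^2 × s = 4s^3
Ksp = 4 × (4.9 × 10^-17)^3 = 4.7 x 10^-49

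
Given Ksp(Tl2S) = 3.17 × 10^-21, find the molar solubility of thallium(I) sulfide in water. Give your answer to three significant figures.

s = 9.25 x 10^-8 M

Tl2S(s) <=> 2 Tl^+(aq) + S^2-(aq)
Ksp = [Tl^+]^2[S^2-]
With molar solubility s: [Tl^+] = 2s, [S^2-] = s.
Ksp = (2s)^2s = 4s^3
s = (3.17 × 10^-21 / 4)^(1/3) = 9.25 × 10^-8 M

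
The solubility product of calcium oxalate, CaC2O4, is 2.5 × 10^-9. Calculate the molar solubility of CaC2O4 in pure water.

CaC2O4(s) ⇌ Ca^2+(aq) + C2O4^2-(aq)
Ksp = [Ca^2+][C2O4^2-]
If s mol/L of CaC2O4 dissolves, [Ca^2+] = s and [C2O4^2-] = s.
Ksp = s × s = s^2
s = (2.5 × 10^-9)^(1/2) = 5.0 × 10^-5 M

s = 5.0 x 10^-5 M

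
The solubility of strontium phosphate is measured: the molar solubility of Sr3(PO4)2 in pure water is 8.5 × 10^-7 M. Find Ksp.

Ksp ≈ 4.8e-29

Sr3(PO4)2(s) <=> 3 Sr^2+ + 2 PO4^3-
Let s = molar solubility. Then [Sr^2+] = 3s and [PO4^3-] = 2s.
Ksp = [Sr^2+]^3[PO4^3-]^2
Ksp = (3s)^3(2s)^2 = 108s^5
Ksp = 108 × (8.5 × 10^-7)^5 = 4.8 × 10^-29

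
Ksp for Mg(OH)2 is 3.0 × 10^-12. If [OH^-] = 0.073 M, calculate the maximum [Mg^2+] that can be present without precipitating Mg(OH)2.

[Mg^2+] ≈ 5.6 x 10^-10 M

Mg(OH)2(s) ⇌ Mg^2+(aq) + 2 OH^-(aq)
Ksp = [Mg^2+][OH^-]^2
Precipitation begins when Q = Ksp. With [OH^-] = 0.073 M:
3.0 × 10^-12 = (0.073)^2 × [Mg^2+]
[Mg^2+] = (3.0 × 10^-12 / 5.33 × 10^-3) = 5.6 x 10^-10 M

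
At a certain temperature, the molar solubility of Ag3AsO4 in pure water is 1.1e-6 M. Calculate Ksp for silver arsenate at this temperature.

Ksp = 4.0 × 10^-23

Ag3AsO4(s) ⇌ 3 Ag^+ + AsO4^3-
Let s = molar solubility. Then [Ag^+] = 3s and [AsO4^3-] = s.
Ksp = [Ag^+]^3[AsO4^3-]
Substituting: Ksp = (3s)^3s = 27s^4
With s = 1.1 × 10^-6: Ksp = 4.0 x 10^-23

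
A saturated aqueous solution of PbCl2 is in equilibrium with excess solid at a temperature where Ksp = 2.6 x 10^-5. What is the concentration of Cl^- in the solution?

[Cl^-] = 0.037 M

PbCl2(s) ⇌ Pb^2+(aq) + 2 Cl^-(aq)
Ksp = [Pb^2+][Cl^-]^2
For each mole of PbCl2 that dissolves: [Pb^2+] = s, [Cl^-] = 2s.
Substituting: Ksp = s(2s)^2 = 4s^3
s^3 = 2.6 x 10^-5 / 4, so s = 1.87 x 10^-2 M
[Cl^-] = 2s = 3.7 × 10^-2 M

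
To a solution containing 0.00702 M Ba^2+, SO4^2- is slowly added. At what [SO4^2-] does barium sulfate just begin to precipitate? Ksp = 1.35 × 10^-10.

[SO4^2-] ≈ 1.92 × 10^-8 M

BaSO4(s) <=> Ba^2+ + SO4^2-
Ksp = [Ba^2+][SO4^2-]
Precipitation begins when Q = Ksp. With [Ba^2+] = 0.00702 M:
1.35 × 10^-10 = (0.00702) × [SO4^2-]
[SO4^2-] = (1.35 × 10^-10 / 7.02 x 10^-3) = 1.92 × 10^-8 M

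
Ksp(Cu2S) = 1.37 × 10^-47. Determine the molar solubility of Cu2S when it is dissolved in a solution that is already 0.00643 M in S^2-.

s ≈ 2.31 × 10^-23 M

Cu2S(s) ⇌ 2 Cu^+ + S^2-
Ksp = [Cu^+]^2[S^2-]
Let s be the molar solubility in this solution. [Cu^+] = 2s, [S^2-] = 0.00643 + s ≈ 0.00643 (common-ion effect: S^2- is already 0.00643 M).
Ksp ≈ (2s)^2 × 0.00643
s = 2.31 × 10^-23 M
Check: s = 2.3 × 10^-23 ≪ 0.00643, so the approximation is valid.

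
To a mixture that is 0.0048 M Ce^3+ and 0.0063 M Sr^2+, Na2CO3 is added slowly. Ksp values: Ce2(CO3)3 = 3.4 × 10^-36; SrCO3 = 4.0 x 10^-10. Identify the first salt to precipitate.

Each salt begins to precipitate when Q = Ksp, i.e. when [CO3^2-] reaches its threshold.
For Ce2(CO3)3: 3.4 × 10^-36 = (0.0048)^2 × [CO3^2-]^3  ⇒  [CO3^2-] = 5.3 x 10^-11 M.
For SrCO3: 4.0 x 10^-10 = 0.0063 × [CO3^2-]  ⇒  [CO3^2-] = 6.3 × 10^-8 M.
The salt with the lower threshold [CO3^2-] precipitates first: Ce2(CO3)3.

Ce2(CO3)3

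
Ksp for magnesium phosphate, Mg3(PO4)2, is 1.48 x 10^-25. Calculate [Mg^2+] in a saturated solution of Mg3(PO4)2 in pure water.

[Mg^2+] = 1.27e-5 M

Mg3(PO4)2(s) <=> 3 Mg^2+ + 2 PO4^3-
Ksp = [Mg^2+]^3[PO4^3-]^2
Let s = molar solubility. Then [Mg^2+] = 3s and [PO4^3-] = 2s.
Ksp = (3s)^3(2s)^2 = 108s^5
s = (1.48 x 10^-25 / 108)^(1/5) = 4.240 × 10^-6 M
[Mg^2+] = 3s = 1.27 x 10^-5 M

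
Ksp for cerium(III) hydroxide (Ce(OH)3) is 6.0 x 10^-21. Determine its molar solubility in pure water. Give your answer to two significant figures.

Ce(OH)3(s) ⇌ Ce^3+ + 3 OH^-
Ksp = [Ce^3+][OH^-]^3
If s mol/L of Ce(OH)3 dissolves, [Ce^3+] = s and [OH^-] = 3s.
So Ksp = s × (3s)^3 = 27s^4
Solving, s = (6.0 x 10^-21/27)^(1/4) = 3.9 × 10^-6 M

s ≈ 3.9e-6 M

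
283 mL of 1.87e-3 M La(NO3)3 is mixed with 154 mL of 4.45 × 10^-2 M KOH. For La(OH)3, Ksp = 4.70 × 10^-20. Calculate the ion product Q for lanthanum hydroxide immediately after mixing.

Q = 4.67 x 10^-9

Total volume = 283 + 154 = 437 mL.
[La^3+] = 1.87 x 10^-3 × (283/437) = 1.211 × 10^-3 M
[OH^-] = 4.45 × 10^-2 × (154/437) = 1.568 x 10^-2 M
La(OH)3(s) ⇌ La^3+(aq) + 3 OH^-(aq), so Q = [La^3+][OH^-]^3
Q = (1.211 × 10^-3)(1.568 × 10^-2)^3 = 4.67 × 10^-9
Q > Ksp, so La(OH)3 will precipitate.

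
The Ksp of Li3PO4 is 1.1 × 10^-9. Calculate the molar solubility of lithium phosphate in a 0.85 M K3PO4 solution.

Li3PO4(s) ⇌ 3 Li^+(aq) + PO4^3-(aq)
Ksp = [Li^+]^3[PO4^3-]
Let s = moles of Li3PO4 that dissolve per litre. [Li^+] = 3s, [PO4^3-] = 0.85 + s ≈ 0.85 (Ksp is small, so little additional dissolves).
Ksp ≈ (3s)^3 × 0.85
s = 3.6 × 10^-4 M
Check: s = 3.6 x 10^-4 ≪ 0.85, so the approximation is valid.

3.6e-4 M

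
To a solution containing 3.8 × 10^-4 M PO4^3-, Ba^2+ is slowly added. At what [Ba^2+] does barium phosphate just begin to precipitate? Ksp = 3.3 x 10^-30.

Ba3(PO4)2(s) <=> 3 Ba^2+ + 2 PO4^3-
Ksp = [Ba^2+]^3[PO4^3-]^2
Precipitation begins when Q = Ksp. With [PO4^3-] = 3.8 × 10^-4 M:
3.3 x 10^-30 = (3.8 × 10^-4)^2 × [Ba^2+]^3
[Ba^2+] = (3.3 x 10^-30 / 1.44 × 10^-7)^(1/3) = 2.8 × 10^-8 M

2.8 x 10^-8 M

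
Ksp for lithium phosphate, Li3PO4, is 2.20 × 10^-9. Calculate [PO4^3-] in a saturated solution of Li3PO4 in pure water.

[PO4^3-] ≈ 3.00e-3 M

Li3PO4(s) ⇌ 3 Li^+(aq) + PO4^3-(aq)
Ksp = [Li^+]^3[PO4^3-]
If s mol/L of Li3PO4 dissolves, [Li^+] = 3s and [PO4^3-] = s.
So Ksp = (3s)^3 × s = 27s^4
Solving, s = (2.20 × 10^-9/27)^(1/4) = 3.004 × 10^-3 M
[PO4^3-] = s = 3.00 x 10^-3 M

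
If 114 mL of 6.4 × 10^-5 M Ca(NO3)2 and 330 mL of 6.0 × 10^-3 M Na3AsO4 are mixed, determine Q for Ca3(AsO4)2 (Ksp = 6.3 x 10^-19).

Total volume = 114 + 330 = 444 mL.
[Ca^2+] = 6.4 x 10^-5 × (114/444) = 1.64 × 10^-5 M
[AsO4^3-] = 6.0 × 10^-3 × (330/444) = 4.46 x 10^-3 M
Ca3(AsO4)2(s) <=> 3 Ca^2+ + 2 AsO4^3-, so Q = [Ca^2+]^3[AsO4^3-]^2
Q = (1.64 × 10^-5)^3(4.46 × 10^-3)^2 = 8.8 × 10^-20
Q < Ksp, so no precipitate of Ca3(AsO4)2 forms.

Q ≈ 8.8e-20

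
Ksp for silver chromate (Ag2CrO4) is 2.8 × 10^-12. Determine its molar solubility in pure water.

8.9e-5 M

Ag2CrO4(s) <=> 2 Ag^+ + CrO4^2-
Ksp = [Ag^+]^2[CrO4^2-]
If s mol/L of Ag2CrO4 dissolves, [Ag^+] = 2s and [CrO4^2-] = s.
Ksp = (2s)^2s = 4s^3
s = (2.8 × 10^-12 / 4)^(1/3) = 8.9 x 10^-5 M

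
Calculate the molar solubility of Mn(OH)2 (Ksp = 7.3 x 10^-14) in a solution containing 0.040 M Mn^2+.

Mn(OH)2(s) <=> Mn^2+(aq) + 2 OH^-(aq)
Ksp = [Mn^2+][OH^-]^2
Let s = moles of Mn(OH)2 that dissolve per litre. [Mn^2+] = 0.040 + s ≈ 0.040, [OH^-] = 2s (common-ion effect: Mn^2+ is already 0.040 M).
Ksp ≈ 0.040 × (2s)^2
s = 6.8 x 10^-7 M
Check: s = 6.8 × 10^-7 ≪ 0.040, so the approximation is valid.

s = 6.8e-7 M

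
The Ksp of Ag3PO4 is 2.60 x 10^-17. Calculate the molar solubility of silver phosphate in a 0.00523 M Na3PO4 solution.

5.69 × 10^-6 M

Ag3PO4(s) ⇌ 3 Ag^+(aq) + PO4^3-(aq)
Ksp = [Ag^+]^3[PO4^3-]
Let s be the molar solubility in this solution. [Ag^+] = 3s, [PO4^3-] = 0.00523 + s ≈ 0.00523 (Ksp is small, so little additional dissolves).
Ksp ≈ (3s)^3 × 0.00523
s = 5.69 × 10^-6 M
Check: s = 5.7 × 10^-6 ≪ 0.00523, so the approximation is valid.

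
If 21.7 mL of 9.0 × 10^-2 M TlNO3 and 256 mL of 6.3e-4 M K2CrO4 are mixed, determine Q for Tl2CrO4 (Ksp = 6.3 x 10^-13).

Q ≈ 2.9 × 10^-8

Total volume = 21.7 + 256 = 277.7 mL.
[Tl^+] = 9.0 × 10^-2 × (21.7/277.7) = 7.03 x 10^-3 M
[CrO4^2-] = 6.3 × 10^-4 × (256/277.7) = 5.81 x 10^-4 M
Tl2CrO4(s) <=> 2 Tl^+(aq) + CrO4^2-(aq), so Q = [Tl^+]^2[CrO4^2-]
Q = (7.03 x 10^-3)^2(5.81 x 10^-4) = 2.9 × 10^-8
Q > Ksp, so Tl2CrO4 will precipitate.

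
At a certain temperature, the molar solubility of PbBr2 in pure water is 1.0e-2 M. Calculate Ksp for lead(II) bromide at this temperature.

PbBr2(s) <=> Pb^2+ + 2 Br^-
Let s = molar solubility. Then [Pb^2+] = s and [Br^-] = 2s.
Ksp = [Pb^2+][Br^-]^2
Substituting: Ksp = s(2s)^2 = 4s^3
Ksp = 4 × (1.0 × 10^-2)^3 = 4.0 × 10^-6

4.0 × 10^-6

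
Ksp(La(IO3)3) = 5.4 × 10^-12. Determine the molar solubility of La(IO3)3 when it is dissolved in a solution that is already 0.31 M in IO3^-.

La(IO3)3(s) ⇌ La^3+ + 3 IO3^-
Ksp = [La^3+][IO3^-]^3
Let s be the molar solubility in this solution. [La^3+] = s, [IO3^-] = 0.31 + 3s ≈ 0.31 (since the IO3^- already present dominates).
Ksp ≈ s × (0.31)^3
s = 1.8 × 10^-10 M
Check: 3s = 5.4 × 10^-10 ≪ 0.31, so the approximation is valid.

s = 1.8e-10 M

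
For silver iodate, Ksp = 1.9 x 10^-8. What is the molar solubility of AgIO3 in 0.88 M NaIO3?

2.2e-8 M

AgIO3(s) ⇌ Ag^+(aq) + IO3^-(aq)
Ksp = [Ag^+][IO3^-]
Let s = moles of AgIO3 that dissolve per litre. [Ag^+] = s, [IO3^-] = 0.88 + s ≈ 0.88 (common-ion effect: IO3^- is already 0.88 M).
Ksp ≈ s × 0.88
s = 2.2 × 10^-8 M
Check: s = 2.2 × 10^-8 ≪ 0.88, so the approximation is valid.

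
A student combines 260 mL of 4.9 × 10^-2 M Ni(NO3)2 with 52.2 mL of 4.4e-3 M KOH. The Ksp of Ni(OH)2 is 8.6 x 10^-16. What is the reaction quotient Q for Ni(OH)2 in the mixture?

2.2 × 10^-8

Total volume = 260 + 52.2 = 312.2 mL.
[Ni^2+] = 4.9 × 10^-2 × (260/312.2) = 4.08 x 10^-2 M
[OH^-] = 4.4 x 10^-3 × (52.2/312.2) = 7.36 x 10^-4 M
Ni(OH)2(s) <=> Ni^2+(aq) + 2 OH^-(aq), so Q = [Ni^2+][OH^-]^2
Q = (4.08 × 10^-2)(7.36 x 10^-4)^2 = 2.2 × 10^-8
Q > Ksp, so Ni(OH)2 will precipitate.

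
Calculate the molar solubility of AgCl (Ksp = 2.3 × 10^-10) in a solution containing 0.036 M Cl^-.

AgCl(s) ⇌ Ag^+ + Cl^-
Ksp = [Ag^+][Cl^-]
If s mol/L dissolves here, [Ag^+] = s, [Cl^-] = 0.036 + s ≈ 0.036 (Ksp is small, so little additional dissolves).
Ksp ≈ s × 0.036
s = 6.4 × 10^-9 M
Check: s = 6.4 × 10^-9 ≪ 0.036, so the approximation is valid.

s = 6.4e-9 M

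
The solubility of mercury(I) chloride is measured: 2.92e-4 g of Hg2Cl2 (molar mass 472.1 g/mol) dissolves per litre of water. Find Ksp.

9.46 × 10^-19

Molar solubility s = (2.92 × 10^-4 g/L) / (472.1 g/mol) = 6.185 x 10^-7 M.
Hg2Cl2(s) ⇌ Hg2^2+ + 2 Cl^-
If s mol/L of Hg2Cl2 dissolves, [Hg2^2+] = s and [Cl^-] = 2s.
Ksp = [Hg2^2+][Cl^-]^2
Ksp = s(2s)^2 = 4s^3
Ksp = 4 × (6.185 x 10^-7)^3 = 9.46 x 10^-19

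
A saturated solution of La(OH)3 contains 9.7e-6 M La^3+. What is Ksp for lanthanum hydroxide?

La(OH)3(s) <=> La^3+ + 3 OH^-
Stoichiometry gives [OH^-] = (3/1)[La^3+] = 2.91 x 10^-5 M.
Ksp = [La^3+][OH^-]^3
Ksp = 9.7 x 10^-6 × (2.91 × 10^-5)^3 = 2.4 × 10^-19

Ksp = 2.4 × 10^-19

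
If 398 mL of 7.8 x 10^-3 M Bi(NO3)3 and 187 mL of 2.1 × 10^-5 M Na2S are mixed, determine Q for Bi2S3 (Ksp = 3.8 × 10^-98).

Q = 8.5 × 10^-21

Total volume = 398 + 187 = 585 mL.
[Bi^3+] = 7.8 × 10^-3 × (398/585) = 5.31 x 10^-3 M
[S^2-] = 2.1 × 10^-5 × (187/585) = 6.71 × 10^-6 M
Bi2S3(s) <=> 2 Bi^3+ + 3 S^2-, so Q = [Bi^3+]^2[S^2-]^3
Q = (5.31 x 10^-3)^2(6.71 × 10^-6)^3 = 8.5 x 10^-21
Q > Ksp, so Bi2S3 will precipitate.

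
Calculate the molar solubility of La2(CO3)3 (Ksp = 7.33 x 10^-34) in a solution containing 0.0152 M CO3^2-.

s = 7.22 × 10^-15 M

La2(CO3)3(s) <=> 2 La^3+ + 3 CO3^2-
Ksp = [La^3+]^2[CO3^2-]^3
Let s = moles of La2(CO3)3 that dissolve per litre. [La^3+] = 2s, [CO3^2-] = 0.0152 + 3s ≈ 0.0152 (common-ion effect: CO3^2- is already 0.0152 M).
Ksp ≈ (2s)^2 × (0.0152)^3
s = 7.22 × 10^-15 M
Check: 3s = 2.2 × 10^-14 ≪ 0.0152, so the approximation is valid.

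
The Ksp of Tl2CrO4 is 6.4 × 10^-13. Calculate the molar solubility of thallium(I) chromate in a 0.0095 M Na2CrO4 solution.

4.1 × 10^-6 M

Tl2CrO4(s) ⇌ 2 Tl^+(aq) + CrO4^2-(aq)
Ksp = [Tl^+]^2[CrO4^2-]
Let s = moles of Tl2CrO4 that dissolve per litre. [Tl^+] = 2s, [CrO4^2-] = 0.0095 + s ≈ 0.0095 (since CrO4^2- from Na2CrO4 dominates).
Ksp ≈ (2s)^2 × 0.0095
s = 4.1 × 10^-6 M
Check: s = 4.1 × 10^-6 ≪ 0.0095, so the approximation is valid.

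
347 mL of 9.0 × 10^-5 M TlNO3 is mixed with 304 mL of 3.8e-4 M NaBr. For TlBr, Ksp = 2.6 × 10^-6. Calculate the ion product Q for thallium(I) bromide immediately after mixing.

Q ≈ 8.5 x 10^-9

Total volume = 347 + 304 = 651 mL.
[Tl^+] = 9.0 × 10^-5 × (347/651) = 4.80 × 10^-5 M
[Br^-] = 3.8 × 10^-4 × (304/651) = 1.77 × 10^-4 M
TlBr(s) ⇌ Tl^+(aq) + Br^-(aq), so Q = [Tl^+][Br^-]
Q = (4.80 × 10^-5)(1.77 × 10^-4) = 8.5 × 10^-9
Q < Ksp, so no precipitate of TlBr forms.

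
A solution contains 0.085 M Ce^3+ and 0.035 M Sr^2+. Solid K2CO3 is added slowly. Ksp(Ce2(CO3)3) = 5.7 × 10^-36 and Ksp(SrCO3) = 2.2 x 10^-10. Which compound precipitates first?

Each salt begins to precipitate when Q = Ksp, i.e. when [CO3^2-] reaches its threshold.
For Ce2(CO3)3: 5.7 × 10^-36 = (0.085)^2 × [CO3^2-]^3  ⇒  [CO3^2-] = 9.2 × 10^-12 M.
For SrCO3: 2.2 x 10^-10 = 0.035 × [CO3^2-]  ⇒  [CO3^2-] = 6.3 × 10^-9 M.
The salt with the lower threshold [CO3^2-] precipitates first: Ce2(CO3)3.

Ce2(CO3)3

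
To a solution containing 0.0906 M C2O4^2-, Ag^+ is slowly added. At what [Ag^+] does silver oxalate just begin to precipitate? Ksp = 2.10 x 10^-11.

Ag2C2O4(s) ⇌ 2 Ag^+ + C2O4^2-
Ksp = [Ag^+]^2[C2O4^2-]
Precipitation begins when Q = Ksp. With [C2O4^2-] = 0.0906 M:
2.10 x 10^-11 = (0.0906) × [Ag^+]^2
[Ag^+] = (2.10 x 10^-11 / 9.06 × 10^-2)^(1/2) = 1.52 × 10^-5 M

1.52e-5 M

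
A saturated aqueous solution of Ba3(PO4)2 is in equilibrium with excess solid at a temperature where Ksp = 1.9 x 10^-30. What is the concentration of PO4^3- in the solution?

8.9e-7 M

Ba3(PO4)2(s) <=> 3 Ba^2+ + 2 PO4^3-
Ksp = [Ba^2+]^3[PO4^3-]^2
For each mole of Ba3(PO4)2 that dissolves: [Ba^2+] = 3s, [PO4^3-] = 2s.
Ksp = (3s)^3(2s)^2 = 108s^5
Solving, s = (1.9 x 10^-30/108)^(1/5) = 4.46 x 10^-7 M
[PO4^3-] = 2s = 8.9 × 10^-7 M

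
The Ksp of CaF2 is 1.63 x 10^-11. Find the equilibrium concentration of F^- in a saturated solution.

3.19 × 10^-4 M

CaF2(s) ⇌ Ca^2+ + 2 F^-
Ksp = [Ca^2+][F^-]^2
If s mol/L of CaF2 dissolves, [Ca^2+] = s and [F^-] = 2s.
Ksp = s(2s)^2 = 4s^3
Solving, s = (1.63 x 10^-11/4)^(1/3) = 1.597 × 10^-4 M
[F^-] = 2s = 3.19 x 10^-4 M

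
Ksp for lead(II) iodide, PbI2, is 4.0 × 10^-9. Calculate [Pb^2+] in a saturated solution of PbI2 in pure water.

[Pb^2+] = 1.0 × 10^-3 M

PbI2(s) <=> Pb^2+(aq) + 2 I^-(aq)
Ksp = [Pb^2+][I^-]^2
For each mole of PbI2 that dissolves: [Pb^2+] = s, [I^-] = 2s.
Ksp = s(2s)^2 = 4s^3
Solving, s = (4.0 × 10^-9/4)^(1/3) = 1.00 x 10^-3 M
[Pb^2+] = s = 1.0 × 10^-3 M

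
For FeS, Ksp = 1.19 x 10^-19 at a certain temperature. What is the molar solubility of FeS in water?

s = 3.45 × 10^-10 M

FeS(s) ⇌ Fe^2+ + S^2-
Ksp = [Fe^2+][S^2-]
If s mol/L of FeS dissolves, [Fe^2+] = s and [S^2-] = s.
Ksp = s^2
s = √(1.19 x 10^-19) = 3.45 x 10^-10 M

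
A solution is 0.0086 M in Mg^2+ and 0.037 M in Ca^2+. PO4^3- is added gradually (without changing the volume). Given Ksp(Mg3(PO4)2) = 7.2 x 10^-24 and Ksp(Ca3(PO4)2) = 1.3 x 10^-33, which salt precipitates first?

Ca3(PO4)2

Precipitation of each salt starts when its ion product equals its Ksp.
For Mg3(PO4)2: 7.2 x 10^-24 = (0.0086)^3 × [PO4^3-]^2  ⇒  [PO4^3-] = 3.4 × 10^-9 M.
For Ca3(PO4)2: 1.3 x 10^-33 = (0.037)^3 × [PO4^3-]^2  ⇒  [PO4^3-] = 5.1 × 10^-15 M.
The salt with the lower threshold [PO4^3-] precipitates first: Ca3(PO4)2.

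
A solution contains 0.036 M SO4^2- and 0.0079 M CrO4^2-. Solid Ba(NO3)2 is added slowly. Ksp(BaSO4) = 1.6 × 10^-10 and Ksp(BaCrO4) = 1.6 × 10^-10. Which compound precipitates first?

BaSO4

Precipitation of each salt starts when its ion product equals its Ksp.
For BaSO4: 1.6 × 10^-10 = 0.036 × [Ba^2+]  ⇒  [Ba^2+] = 4.4 × 10^-9 M.
For BaCrO4: 1.6 × 10^-10 = 0.0079 × [Ba^2+]  ⇒  [Ba^2+] = 2.0 × 10^-8 M.
The salt with the lower threshold [Ba^2+] precipitates first: BaSO4.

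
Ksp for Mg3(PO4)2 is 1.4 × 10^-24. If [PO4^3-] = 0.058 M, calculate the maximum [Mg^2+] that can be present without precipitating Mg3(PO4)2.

[Mg^2+] = 7.5e-8 M

Mg3(PO4)2(s) ⇌ 3 Mg^2+(aq) + 2 PO4^3-(aq)
Ksp = [Mg^2+]^3[PO4^3-]^2
Precipitation begins when Q = Ksp. With [PO4^3-] = 0.058 M:
1.4 × 10^-24 = (0.058)^2 × [Mg^2+]^3
[Mg^2+] = (1.4 × 10^-24 / 3.36 x 10^-3)^(1/3) = 7.5 x 10^-8 M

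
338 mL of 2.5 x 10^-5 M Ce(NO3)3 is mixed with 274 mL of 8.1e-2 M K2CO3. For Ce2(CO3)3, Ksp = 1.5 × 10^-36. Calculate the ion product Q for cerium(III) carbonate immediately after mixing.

Total volume = 338 + 274 = 612 mL.
[Ce^3+] = 2.5 x 10^-5 × (338/612) = 1.38 × 10^-5 M
[CO3^2-] = 8.1 × 10^-2 × (274/612) = 3.63 x 10^-2 M
Ce2(CO3)3(s) <=> 2 Ce^3+ + 3 CO3^2-, so Q = [Ce^3+]^2[CO3^2-]^3
Q = (1.38 × 10^-5)^2(3.63 × 10^-2)^3 = 9.1 x 10^-15
Q > Ksp, so Ce2(CO3)3 will precipitate.

Q ≈ 9.1e-15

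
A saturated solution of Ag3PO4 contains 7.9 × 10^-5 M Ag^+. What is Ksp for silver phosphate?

1.3 × 10^-17

Ag3PO4(s) ⇌ 3 Ag^+(aq) + PO4^3-(aq)
Stoichiometry gives [PO4^3-] = (1/3)[Ag^+] = 2.63 × 10^-5 M.
Ksp = [Ag^+]^3[PO4^3-]
Ksp = (7.9 × 10^-5)^3 × 2.63 × 10^-5 = 1.3 × 10^-17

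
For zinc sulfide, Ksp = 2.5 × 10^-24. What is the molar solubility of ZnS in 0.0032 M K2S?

s = 7.8e-22 M

ZnS(s) <=> Zn^2+(aq) + S^2-(aq)
Ksp = [Zn^2+][S^2-]
If s mol/L dissolves here, [Zn^2+] = s, [S^2-] = 0.0032 + s ≈ 0.0032 (Ksp is small, so little additional dissolves).
Ksp ≈ s × 0.0032
s = 7.8 x 10^-22 M
Check: s = 7.8 × 10^-22 ≪ 0.0032, so the approximation is valid.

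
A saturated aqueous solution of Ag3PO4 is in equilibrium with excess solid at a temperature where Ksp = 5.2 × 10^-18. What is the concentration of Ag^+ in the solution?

[Ag^+] = 6.3 × 10^-5 M

Ag3PO4(s) <=> 3 Ag^+(aq) + PO4^3-(aq)
Ksp = [Ag^+]^3[PO4^3-]
If s mol/L of Ag3PO4 dissolves, [Ag^+] = 3s and [PO4^3-] = s.
Ksp = (3s)^3s = 27s^4
s^4 = 5.2 × 10^-18 / 27, so s = 2.09 x 10^-5 M
[Ag^+] = 3s = 6.3 × 10^-5 M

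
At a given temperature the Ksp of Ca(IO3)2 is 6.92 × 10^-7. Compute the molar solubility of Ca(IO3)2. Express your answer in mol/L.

Ca(IO3)2(s) <=> Ca^2+(aq) + 2 IO3^-(aq)
Ksp = [Ca^2+][IO3^-]^2
Let s = molar solubility. Then [Ca^2+] = s and [IO3^-] = 2s.
Ksp = s(2s)^2 = 4s^3
s = (6.92 × 10^-7 / 4)^(1/3) = 5.57 × 10^-3 M

s = 5.57e-3 M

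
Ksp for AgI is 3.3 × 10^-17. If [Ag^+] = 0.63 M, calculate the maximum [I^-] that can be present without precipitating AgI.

[I^-] = 5.2 x 10^-17 M

AgI(s) ⇌ Ag^+ + I^-
Ksp = [Ag^+][I^-]
Precipitation begins when Q = Ksp. With [Ag^+] = 0.63 M:
3.3 × 10^-17 = (0.63) × [I^-]
[I^-] = (3.3 × 10^-17 / 6.3 x 10^-1) = 5.2 × 10^-17 M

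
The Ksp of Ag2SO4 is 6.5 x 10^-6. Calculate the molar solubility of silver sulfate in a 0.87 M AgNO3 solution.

Ag2SO4(s) ⇌ 2 Ag^+ + SO4^2-
Ksp = [Ag^+]^2[SO4^2-]
Let s be the molar solubility in this solution. [Ag^+] = 0.87 + 2s ≈ 0.87, [SO4^2-] = s (since Ag^+ from AgNO3 dominates).
Ksp ≈ (0.87)^2 × s
s = 8.6 × 10^-6 M
Check: 2s = 1.7 x 10^-5 ≪ 0.87, so the approximation is valid.

8.6e-6 M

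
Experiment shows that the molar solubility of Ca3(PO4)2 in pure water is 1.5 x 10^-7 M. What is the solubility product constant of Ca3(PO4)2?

Ca3(PO4)2(s) <=> 3 Ca^2+(aq) + 2 PO4^3-(aq)
For each mole of Ca3(PO4)2 that dissolves: [Ca^2+] = 3s, [PO4^3-] = 2s.
Ksp = [Ca^2+]^3[PO4^3-]^2
So Ksp = (3s)^3 × (2s)^2 = 108s^5
Ksp = 108 × (1.5 x 10^-7)^5 = 8.2 x 10^-33

Ksp ≈ 8.2 x 10^-33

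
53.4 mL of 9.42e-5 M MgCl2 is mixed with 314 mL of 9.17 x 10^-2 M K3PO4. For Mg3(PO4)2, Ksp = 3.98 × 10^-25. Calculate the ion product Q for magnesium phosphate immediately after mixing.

Total volume = 53.4 + 314 = 367.4 mL.
[Mg^2+] = 9.42 × 10^-5 × (53.4/367.4) = 1.369 × 10^-5 M
[PO4^3-] = 9.17 × 10^-2 × (314/367.4) = 7.837 × 10^-2 M
Mg3(PO4)2(s) <=> 3 Mg^2+ + 2 PO4^3-, so Q = [Mg^2+]^3[PO4^3-]^2
Q = (1.369 × 10^-5)^3(7.837 x 10^-2)^2 = 1.58 x 10^-17
Q > Ksp, so Mg3(PO4)2 will precipitate.

Q = 1.58e-17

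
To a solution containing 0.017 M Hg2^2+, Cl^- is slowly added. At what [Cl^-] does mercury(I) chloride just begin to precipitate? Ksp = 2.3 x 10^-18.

[Cl^-] = 1.2e-8 M

Hg2Cl2(s) ⇌ Hg2^2+ + 2 Cl^-
Ksp = [Hg2^2+][Cl^-]^2
Precipitation begins when Q = Ksp. With [Hg2^2+] = 0.017 M:
2.3 x 10^-18 = (0.017) × [Cl^-]^2
[Cl^-] = (2.3 x 10^-18 / 1.7 × 10^-2)^(1/2) = 1.2 x 10^-8 M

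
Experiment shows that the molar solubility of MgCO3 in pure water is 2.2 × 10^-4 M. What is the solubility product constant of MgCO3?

MgCO3(s) ⇌ Mg^2+(aq) + CO3^2-(aq)
With molar solubility s: [Mg^2+] = s, [CO3^2-] = s.
Ksp = [Mg^2+][CO3^2-]
Ksp = (s)(s) = s^2
With s = 2.2 x 10^-4: Ksp = 4.8 × 10^-8

4.8 × 10^-8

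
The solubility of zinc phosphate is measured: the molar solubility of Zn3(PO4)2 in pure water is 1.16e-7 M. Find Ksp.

Ksp = 2.27 × 10^-33

Zn3(PO4)2(s) ⇌ 3 Zn^2+(aq) + 2 PO4^3-(aq)
Let s = molar solubility. Then [Zn^2+] = 3s and [PO4^3-] = 2s.
Ksp = [Zn^2+]^3[PO4^3-]^2
Substituting: Ksp = (3s)^3(2s)^2 = 108s^5
With s = 1.16 x 10^-7: Ksp = 2.27 × 10^-33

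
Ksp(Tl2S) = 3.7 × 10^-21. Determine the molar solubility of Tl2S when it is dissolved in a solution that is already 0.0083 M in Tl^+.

Tl2S(s) <=> 2 Tl^+(aq) + S^2-(aq)
Ksp = [Tl^+]^2[S^2-]
Let s = moles of Tl2S that dissolve per litre. [Tl^+] = 0.0083 + 2s ≈ 0.0083, [S^2-] = s (Ksp is small, so little additional dissolves).
Ksp ≈ (0.0083)^2 × s
s = 5.4 × 10^-17 M
Check: 2s = 1.1 x 10^-16 ≪ 0.0083, so the approximation is valid.

s = 5.4e-17 M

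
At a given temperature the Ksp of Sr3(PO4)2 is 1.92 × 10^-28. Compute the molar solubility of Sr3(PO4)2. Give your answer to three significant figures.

Sr3(PO4)2(s) <=> 3 Sr^2+(aq) + 2 PO4^3-(aq)
Ksp = [Sr^2+]^3[PO4^3-]^2
Let s = molar solubility. Then [Sr^2+] = 3s and [PO4^3-] = 2s.
So Ksp = (3s)^3 × (2s)^2 = 108s^5
Solving, s = (1.92 × 10^-28/108)^(1/5) = 1.12 × 10^-6 M

s ≈ 1.12 × 10^-6 M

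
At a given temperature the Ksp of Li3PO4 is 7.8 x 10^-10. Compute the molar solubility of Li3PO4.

s = 2.3e-3 M

Li3PO4(s) <=> 3 Li^+ + PO4^3-
Ksp = [Li^+]^3[PO4^3-]
With molar solubility s: [Li^+] = 3s, [PO4^3-] = s.
Substituting: Ksp = (3s)^3s = 27s^4
s = (7.8 x 10^-10 / 27)^(1/4) = 2.3 × 10^-3 M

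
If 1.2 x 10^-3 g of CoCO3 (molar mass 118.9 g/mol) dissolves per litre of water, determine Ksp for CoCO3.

1.0e-10

Molar solubility s = (1.2 × 10^-3 g/L) / (118.9 g/mol) = 1.01 × 10^-5 M.
CoCO3(s) ⇌ Co^2+ + CO3^2-
For each mole of CoCO3 that dissolves: [Co^2+] = s, [CO3^2-] = s.
Ksp = [Co^2+][CO3^2-]
Ksp = (s)(s) = s^2
With s = 1.01 x 10^-5: Ksp = 1.0 × 10^-10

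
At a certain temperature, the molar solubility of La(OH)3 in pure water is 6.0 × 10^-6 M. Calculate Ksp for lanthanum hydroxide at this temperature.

La(OH)3(s) ⇌ La^3+ + 3 OH^-
For each mole of La(OH)3 that dissolves: [La^3+] = s, [OH^-] = 3s.
Ksp = [La^3+][OH^-]^3
Substituting: Ksp = s(3s)^3 = 27s^4
With s = 6.0 × 10^-6: Ksp = 3.5 × 10^-20

Ksp ≈ 3.5 × 10^-20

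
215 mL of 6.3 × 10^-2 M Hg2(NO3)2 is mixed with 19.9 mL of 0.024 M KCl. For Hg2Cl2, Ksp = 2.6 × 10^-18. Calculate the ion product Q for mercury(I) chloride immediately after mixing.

Q ≈ 2.4e-7

Total volume = 215 + 19.9 = 234.9 mL.
[Hg2^2+] = 6.3 x 10^-2 × (215/234.9) = 5.77 × 10^-2 M
[Cl^-] = 2.4 × 10^-2 × (19.9/234.9) = 2.03 × 10^-3 M
Hg2Cl2(s) ⇌ Hg2^2+ + 2 Cl^-, so Q = [Hg2^2+][Cl^-]^2
Q = (5.77 × 10^-2)(2.03 × 10^-3)^2 = 2.4 × 10^-7
Q > Ksp, so Hg2Cl2 will precipitate.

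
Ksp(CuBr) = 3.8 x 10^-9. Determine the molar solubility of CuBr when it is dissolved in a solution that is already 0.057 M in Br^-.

6.7e-8 M

CuBr(s) <=> Cu^+(aq) + Br^-(aq)
Ksp = [Cu^+][Br^-]
Let s be the molar solubility in this solution. [Cu^+] = s, [Br^-] = 0.057 + s ≈ 0.057 (Ksp is small, so little additional dissolves).
Ksp ≈ s × 0.057
s = 6.7 × 10^-8 M
Check: s = 6.7 x 10^-8 ≪ 0.057, so the approximation is valid.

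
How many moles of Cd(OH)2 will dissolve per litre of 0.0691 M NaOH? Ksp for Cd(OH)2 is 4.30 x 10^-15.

Cd(OH)2(s) <=> Cd^2+(aq) + 2 OH^-(aq)
Ksp = [Cd^2+][OH^-]^2
Let s be the molar solubility in this solution. [Cd^2+] = s, [OH^-] = 0.0691 + 2s ≈ 0.0691 (Ksp is small, so little additional dissolves).
Ksp ≈ s × (0.0691)^2
s = 9.01 × 10^-13 M
Check: 2s = 1.8 × 10^-12 ≪ 0.0691, so the approximation is valid.

s ≈ 9.01 × 10^-13 M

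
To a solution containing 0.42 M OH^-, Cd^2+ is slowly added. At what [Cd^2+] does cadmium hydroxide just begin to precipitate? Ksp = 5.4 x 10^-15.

Cd(OH)2(s) ⇌ Cd^2+ + 2 OH^-
Ksp = [Cd^2+][OH^-]^2
Precipitation begins when Q = Ksp. With [OH^-] = 0.42 M:
5.4 x 10^-15 = (0.42)^2 × [Cd^2+]
[Cd^2+] = (5.4 x 10^-15 / 1.76 × 10^-1) = 3.1 x 10^-14 M

[Cd^2+] ≈ 3.1e-14 M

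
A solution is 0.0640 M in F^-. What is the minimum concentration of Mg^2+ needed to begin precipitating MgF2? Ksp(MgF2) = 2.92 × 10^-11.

[Mg^2+] = 7.13e-9 M

MgF2(s) <=> Mg^2+ + 2 F^-
Ksp = [Mg^2+][F^-]^2
Precipitation begins when Q = Ksp. With [F^-] = 0.0640 M:
2.92 × 10^-11 = (0.0640)^2 × [Mg^2+]
[Mg^2+] = (2.92 × 10^-11 / 4.096 x 10^-3) = 7.13 × 10^-9 M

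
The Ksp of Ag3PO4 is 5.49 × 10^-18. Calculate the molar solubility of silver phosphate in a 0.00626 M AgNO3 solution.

Ag3PO4(s) <=> 3 Ag^+(aq) + PO4^3-(aq)
Ksp = [Ag^+]^3[PO4^3-]
Let s be the molar solubility in this solution. [Ag^+] = 0.00626 + 3s ≈ 0.00626, [PO4^3-] = s (since Ag^+ from AgNO3 dominates).
Ksp ≈ (0.00626)^3 × s
s = 2.24 x 10^-11 M
Check: 3s = 6.7 × 10^-11 ≪ 0.00626, so the approximation is valid.

s ≈ 2.24 x 10^-11 M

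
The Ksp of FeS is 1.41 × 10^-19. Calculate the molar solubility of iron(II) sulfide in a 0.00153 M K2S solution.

s ≈ 9.22 × 10^-17 M

FeS(s) ⇌ Fe^2+(aq) + S^2-(aq)
Ksp = [Fe^2+][S^2-]
Let s = moles of FeS that dissolve per litre. [Fe^2+] = s, [S^2-] = 0.00153 + s ≈ 0.00153 (Ksp is small, so little additional dissolves).
Ksp ≈ s × 0.00153
s = 9.22 x 10^-17 M
Check: s = 9.2 × 10^-17 ≪ 0.00153, so the approximation is valid.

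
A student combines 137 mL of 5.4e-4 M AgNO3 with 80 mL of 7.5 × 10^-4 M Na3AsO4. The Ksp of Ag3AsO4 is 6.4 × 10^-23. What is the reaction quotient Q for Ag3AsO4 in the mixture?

Total volume = 137 + 80 = 217 mL.
[Ag^+] = 5.4 x 10^-4 × (137/217) = 3.41 x 10^-4 M
[AsO4^3-] = 7.5 x 10^-4 × (80/217) = 2.76 × 10^-4 M
Ag3AsO4(s) ⇌ 3 Ag^+ + AsO4^3-, so Q = [Ag^+]^3[AsO4^3-]
Q = (3.41 x 10^-4)^3(2.76 × 10^-4) = 1.1 × 10^-14
Q > Ksp, so Ag3AsO4 will precipitate.

1.1e-14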